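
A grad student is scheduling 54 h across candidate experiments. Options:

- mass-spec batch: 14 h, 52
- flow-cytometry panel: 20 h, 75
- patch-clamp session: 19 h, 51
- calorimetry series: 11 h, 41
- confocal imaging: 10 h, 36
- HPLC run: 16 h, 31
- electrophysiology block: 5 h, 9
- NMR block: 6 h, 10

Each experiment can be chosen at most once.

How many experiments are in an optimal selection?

4

The maximum expected citations within 54 h is 180.
mass-spec batch + patch-clamp session + calorimetry series + confocal imaging hits 180 at 54 h.
Every optimal selection uses 4 experiments.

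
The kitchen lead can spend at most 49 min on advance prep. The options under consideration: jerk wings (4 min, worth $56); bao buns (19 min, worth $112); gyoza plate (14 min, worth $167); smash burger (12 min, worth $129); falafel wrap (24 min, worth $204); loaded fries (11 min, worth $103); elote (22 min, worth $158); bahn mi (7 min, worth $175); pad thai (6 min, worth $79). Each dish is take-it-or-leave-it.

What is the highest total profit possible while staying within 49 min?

630

By profit per min: bahn mi 25.00, jerk wings 14.00, pad thai 13.17, gyoza plate 11.93 lead.
A density-first pass picks jerk wings + gyoza plate + smash burger + bahn mi + pad thai — 606 at 43 min.
The 6 min tied up in pad thai is better spent on loaded fries — total rises to 630 (48 min).
The closest alternative, jerk wings + gyoza plate + smash burger + bahn mi + pad thai, reaches only 606.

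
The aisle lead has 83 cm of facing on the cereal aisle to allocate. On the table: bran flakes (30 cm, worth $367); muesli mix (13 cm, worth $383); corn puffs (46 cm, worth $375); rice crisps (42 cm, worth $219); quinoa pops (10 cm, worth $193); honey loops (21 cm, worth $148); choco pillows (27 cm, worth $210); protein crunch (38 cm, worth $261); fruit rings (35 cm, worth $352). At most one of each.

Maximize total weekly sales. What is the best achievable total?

1153

By weekly sales per cm: muesli mix 29.46, quinoa pops 19.30, bran flakes 12.23, fruit rings 10.06 lead.
Taking bran flakes + muesli mix + quinoa pops + choco pillows: 80 cm used, 1153 in weekly sales.
The closest alternative, bran flakes + muesli mix + fruit rings, reaches only 1102.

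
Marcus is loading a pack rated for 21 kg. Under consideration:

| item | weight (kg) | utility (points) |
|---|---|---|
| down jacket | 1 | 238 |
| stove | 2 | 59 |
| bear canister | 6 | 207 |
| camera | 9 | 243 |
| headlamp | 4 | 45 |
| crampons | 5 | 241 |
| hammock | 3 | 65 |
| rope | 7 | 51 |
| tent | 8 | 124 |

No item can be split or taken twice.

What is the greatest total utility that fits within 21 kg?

Density check — down jacket 238.00, crampons 48.20, bear canister 34.50, stove 29.50 are the best per kg.
Taking the top-ratio items first gives down jacket + stove + bear canister + headlamp + crampons + hammock for 855 (21 kg).
The 9 kg tied up in stove and headlamp and hammock is better spent on camera — total rises to 929 (21 kg).

929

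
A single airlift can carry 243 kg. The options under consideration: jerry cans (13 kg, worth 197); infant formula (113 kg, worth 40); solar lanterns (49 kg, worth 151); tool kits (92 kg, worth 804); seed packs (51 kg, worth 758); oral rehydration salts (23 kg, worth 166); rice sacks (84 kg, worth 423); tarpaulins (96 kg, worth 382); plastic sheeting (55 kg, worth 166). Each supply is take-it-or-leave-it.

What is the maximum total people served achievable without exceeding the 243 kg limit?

A density-first pass picks jerry cans + solar lanterns + tool kits + seed packs + oral rehydration salts — 2076 at 228 kg.
The 72 kg tied up in solar lanterns and oral rehydration salts is better spent on rice sacks — total rises to 2182 (240 kg).
The spare 3 kg is too small for any remaining supply, and no exchange beats 2182.

2182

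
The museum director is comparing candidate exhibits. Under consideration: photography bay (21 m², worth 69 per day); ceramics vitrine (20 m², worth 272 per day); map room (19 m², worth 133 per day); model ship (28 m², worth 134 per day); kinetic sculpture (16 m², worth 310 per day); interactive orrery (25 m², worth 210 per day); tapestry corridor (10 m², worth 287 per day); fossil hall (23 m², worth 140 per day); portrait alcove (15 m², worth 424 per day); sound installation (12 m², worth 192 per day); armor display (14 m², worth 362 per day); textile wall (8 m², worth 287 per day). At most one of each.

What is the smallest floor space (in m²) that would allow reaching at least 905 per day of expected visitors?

Need the lightest bundle worth ≥ 905.
tapestry corridor + armor display + textile wall: 936 expected visitors at 32 m².
Any bundle with less than 32 m² falls short of 905.

32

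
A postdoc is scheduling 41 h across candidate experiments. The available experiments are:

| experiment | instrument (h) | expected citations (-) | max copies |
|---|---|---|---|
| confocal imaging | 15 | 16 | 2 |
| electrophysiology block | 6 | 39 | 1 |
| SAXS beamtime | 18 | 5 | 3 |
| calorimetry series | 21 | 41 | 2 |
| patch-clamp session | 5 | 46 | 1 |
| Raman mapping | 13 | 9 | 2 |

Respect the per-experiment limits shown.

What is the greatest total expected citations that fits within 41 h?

126

By expected citations per h: patch-clamp session 9.20, electrophysiology block 6.50, calorimetry series 1.95 lead.
Taking electrophysiology block + calorimetry series + patch-clamp session: 32 h used, 126 in expected citations.
Every other selection either busts 41 h or exceeds an availability limit or fails to beat 126.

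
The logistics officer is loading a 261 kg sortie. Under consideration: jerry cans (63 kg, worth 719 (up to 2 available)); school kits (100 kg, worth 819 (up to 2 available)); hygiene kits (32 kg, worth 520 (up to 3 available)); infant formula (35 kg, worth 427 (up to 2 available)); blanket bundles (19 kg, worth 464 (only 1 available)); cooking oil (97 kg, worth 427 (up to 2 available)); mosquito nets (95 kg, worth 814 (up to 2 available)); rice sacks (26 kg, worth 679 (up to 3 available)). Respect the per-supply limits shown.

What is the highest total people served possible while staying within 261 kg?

4780

Density check — rice sacks 26.12, blanket bundles 24.42, hygiene kits 16.25 are the best per kg.
A density-first pass picks 3×hygiene kits + infant formula + blanket bundles + 3×rice sacks — 4488 at 228 kg.
Dropping infant formula frees 35 kg; slotting in jerry cans (63 kg) lifts the total to 4780 at 256 kg.
No other feasible combination exceeds 4780.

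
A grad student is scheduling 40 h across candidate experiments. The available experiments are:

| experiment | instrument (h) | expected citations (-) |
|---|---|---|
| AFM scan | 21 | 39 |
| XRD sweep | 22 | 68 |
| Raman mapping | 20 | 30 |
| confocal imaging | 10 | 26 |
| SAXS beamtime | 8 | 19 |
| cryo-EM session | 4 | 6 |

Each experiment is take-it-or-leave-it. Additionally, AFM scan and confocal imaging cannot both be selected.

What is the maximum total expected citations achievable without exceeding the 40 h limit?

113

By expected citations per h: XRD sweep 3.09, confocal imaging 2.60, SAXS beamtime 2.38, AFM scan 1.86 lead.
Best packing: XRD sweep + confocal imaging + SAXS beamtime — 40 h, 113 total.
That's the maximum — no feasible swap from here does better than 113.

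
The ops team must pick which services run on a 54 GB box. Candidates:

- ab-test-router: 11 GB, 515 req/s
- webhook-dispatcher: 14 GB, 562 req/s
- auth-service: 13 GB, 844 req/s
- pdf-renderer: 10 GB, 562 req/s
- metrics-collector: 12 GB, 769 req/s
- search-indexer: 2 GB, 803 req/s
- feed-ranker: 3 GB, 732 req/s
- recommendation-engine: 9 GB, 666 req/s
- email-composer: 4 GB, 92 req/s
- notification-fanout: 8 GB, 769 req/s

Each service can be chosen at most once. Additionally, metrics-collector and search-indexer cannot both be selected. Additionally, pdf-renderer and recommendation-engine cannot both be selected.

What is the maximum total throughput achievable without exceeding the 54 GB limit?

4468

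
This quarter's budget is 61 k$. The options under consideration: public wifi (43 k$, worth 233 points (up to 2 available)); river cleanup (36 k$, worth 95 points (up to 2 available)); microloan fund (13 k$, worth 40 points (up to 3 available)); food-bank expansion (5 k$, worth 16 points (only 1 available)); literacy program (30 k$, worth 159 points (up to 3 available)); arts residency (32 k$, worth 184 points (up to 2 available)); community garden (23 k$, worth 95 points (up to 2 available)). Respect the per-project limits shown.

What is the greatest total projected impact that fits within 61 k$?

318

Density check — arts residency 5.75, public wifi 5.42, literacy program 5.30 are the best per k$.
Filling by ratio: food-bank expansion + arts residency + community garden for 295, with 1 k$ left unused.
Dropping food-bank expansion and arts residency and community garden frees 60 k$; slotting in 2×literacy program (60 k$) lifts the total to 318 at 60 k$.
Nothing else within 61 k$ beats 318.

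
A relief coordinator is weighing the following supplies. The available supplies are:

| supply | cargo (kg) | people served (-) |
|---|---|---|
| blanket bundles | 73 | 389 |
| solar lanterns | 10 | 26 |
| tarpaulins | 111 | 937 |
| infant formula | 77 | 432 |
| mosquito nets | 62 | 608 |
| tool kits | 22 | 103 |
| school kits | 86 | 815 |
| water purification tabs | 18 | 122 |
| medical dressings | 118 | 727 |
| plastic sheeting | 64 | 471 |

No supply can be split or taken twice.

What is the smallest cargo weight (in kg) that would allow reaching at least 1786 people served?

Need the lightest bundle worth ≥ 1786.
mosquito nets + school kits + plastic sheeting: 1894 people served at 212 kg.
No combination under 212 kg hits 1786.

212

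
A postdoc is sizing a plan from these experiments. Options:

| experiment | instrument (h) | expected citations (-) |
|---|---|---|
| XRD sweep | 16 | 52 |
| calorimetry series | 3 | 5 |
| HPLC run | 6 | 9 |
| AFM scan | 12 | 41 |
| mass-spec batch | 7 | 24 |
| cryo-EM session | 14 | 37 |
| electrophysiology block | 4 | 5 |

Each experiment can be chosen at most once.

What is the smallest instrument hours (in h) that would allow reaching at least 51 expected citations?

Need the lightest bundle worth ≥ 51.
Taking XRD sweep gives 52 (≥ 51) for 16 h.
No combination under 16 h hits 51.

16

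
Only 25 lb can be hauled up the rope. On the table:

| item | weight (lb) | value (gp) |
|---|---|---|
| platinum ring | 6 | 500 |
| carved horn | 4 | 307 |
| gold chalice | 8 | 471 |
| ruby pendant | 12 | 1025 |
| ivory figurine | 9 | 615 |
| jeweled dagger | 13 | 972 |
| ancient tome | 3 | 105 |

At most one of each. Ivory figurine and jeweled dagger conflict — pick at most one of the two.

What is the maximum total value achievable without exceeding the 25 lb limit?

1997

Taking the top-ratio items first gives platinum ring + carved horn + ruby pendant + ancient tome for 1937 (25 lb).
Replace platinum ring and carved horn and ancient tome with jeweled dagger: the trade gains 60 net, giving 1997 at 25 lb.
That's the maximum — no feasible swap from here does better than 1997.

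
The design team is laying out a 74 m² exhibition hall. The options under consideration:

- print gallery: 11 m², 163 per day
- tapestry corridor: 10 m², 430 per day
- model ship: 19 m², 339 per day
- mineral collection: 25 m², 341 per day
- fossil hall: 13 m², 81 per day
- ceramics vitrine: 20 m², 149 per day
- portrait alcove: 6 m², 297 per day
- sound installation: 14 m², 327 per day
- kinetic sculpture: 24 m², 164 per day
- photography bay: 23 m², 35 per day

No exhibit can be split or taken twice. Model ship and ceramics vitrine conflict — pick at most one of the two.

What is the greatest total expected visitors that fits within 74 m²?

By expected visitors per m²: portrait alcove 49.50, tapestry corridor 43.00, sound installation 23.36 lead.
Greedy by ratio would take print gallery + tapestry corridor + model ship + fossil hall + portrait alcove + sound installation: 73 m² used, total 1637.
Dropping print gallery and fossil hall frees 24 m²; slotting in mineral collection (25 m²) lifts the total to 1734 at 74 m².

1734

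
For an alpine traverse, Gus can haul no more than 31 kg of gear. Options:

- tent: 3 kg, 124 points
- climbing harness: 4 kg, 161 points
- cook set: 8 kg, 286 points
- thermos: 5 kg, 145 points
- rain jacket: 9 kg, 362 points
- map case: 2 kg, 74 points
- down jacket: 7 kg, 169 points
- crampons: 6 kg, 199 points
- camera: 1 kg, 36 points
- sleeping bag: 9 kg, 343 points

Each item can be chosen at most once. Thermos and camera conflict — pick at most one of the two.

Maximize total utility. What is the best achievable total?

Density check — tent 41.33, climbing harness 40.25, rain jacket 40.22, sleeping bag 38.11 are the best per kg.
The ratio heuristic lands on tent + climbing harness + rain jacket + map case + camera + sleeping bag (1100) but leaves 3 kg idle.
The 5 kg tied up in climbing harness and camera is better spent on cook set — total rises to 1189 (31 kg).
Every other selection either busts 31 kg or breaks a pairing rule or fails to beat 1189.

1189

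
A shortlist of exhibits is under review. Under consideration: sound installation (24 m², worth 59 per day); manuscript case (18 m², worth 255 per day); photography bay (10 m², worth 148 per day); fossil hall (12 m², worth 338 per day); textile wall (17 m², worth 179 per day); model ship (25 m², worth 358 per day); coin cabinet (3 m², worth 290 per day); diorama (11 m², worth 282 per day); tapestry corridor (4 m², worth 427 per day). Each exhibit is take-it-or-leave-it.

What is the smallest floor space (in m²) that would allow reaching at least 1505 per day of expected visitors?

47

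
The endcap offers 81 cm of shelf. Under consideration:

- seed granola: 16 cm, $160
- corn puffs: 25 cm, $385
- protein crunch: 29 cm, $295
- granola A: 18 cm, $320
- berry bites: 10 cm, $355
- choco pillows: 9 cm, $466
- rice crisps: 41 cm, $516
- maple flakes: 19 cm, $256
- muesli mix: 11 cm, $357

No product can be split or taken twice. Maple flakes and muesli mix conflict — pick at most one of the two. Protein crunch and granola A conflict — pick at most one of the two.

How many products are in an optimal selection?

5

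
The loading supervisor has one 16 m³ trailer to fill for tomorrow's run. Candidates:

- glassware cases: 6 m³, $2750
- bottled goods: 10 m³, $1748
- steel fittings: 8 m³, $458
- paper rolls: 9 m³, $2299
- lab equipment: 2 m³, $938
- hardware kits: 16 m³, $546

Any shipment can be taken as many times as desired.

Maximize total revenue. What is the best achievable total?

7504

The ratio ordering already packs tightly: 8×lab equipment, 16 m³, 7504.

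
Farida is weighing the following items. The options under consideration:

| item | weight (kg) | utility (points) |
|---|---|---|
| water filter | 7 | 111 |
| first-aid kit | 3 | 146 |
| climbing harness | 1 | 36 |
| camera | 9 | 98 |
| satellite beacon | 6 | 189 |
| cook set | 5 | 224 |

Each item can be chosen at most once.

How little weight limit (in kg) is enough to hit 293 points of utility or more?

Look for the lowest-weight combination reaching 293.
Taking first-aid kit + cook set gives 370 (≥ 293) for 8 kg.
Below 8 kg the best achievable stays under 293.

8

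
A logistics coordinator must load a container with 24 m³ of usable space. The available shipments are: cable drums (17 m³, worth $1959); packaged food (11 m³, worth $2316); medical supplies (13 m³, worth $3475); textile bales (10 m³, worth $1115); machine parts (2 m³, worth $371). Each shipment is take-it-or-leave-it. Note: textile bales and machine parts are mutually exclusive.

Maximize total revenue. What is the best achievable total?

5791

Best packing: packaged food + medical supplies — 24 m³, 5791 total.
No other feasible combination exceeds 5791.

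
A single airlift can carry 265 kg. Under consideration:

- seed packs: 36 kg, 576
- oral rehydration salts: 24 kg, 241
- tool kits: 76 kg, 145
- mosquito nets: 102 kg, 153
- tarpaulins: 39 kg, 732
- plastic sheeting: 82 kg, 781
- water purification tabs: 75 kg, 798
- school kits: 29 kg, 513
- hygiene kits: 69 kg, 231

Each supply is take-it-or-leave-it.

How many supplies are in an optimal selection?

5

The maximum people served within 265 kg is 3400.
For example seed packs + tarpaulins + plastic sheeting + water purification tabs + school kits achieves it, using 261 kg.
Any selection reaching 3400 contains exactly 5 supplies.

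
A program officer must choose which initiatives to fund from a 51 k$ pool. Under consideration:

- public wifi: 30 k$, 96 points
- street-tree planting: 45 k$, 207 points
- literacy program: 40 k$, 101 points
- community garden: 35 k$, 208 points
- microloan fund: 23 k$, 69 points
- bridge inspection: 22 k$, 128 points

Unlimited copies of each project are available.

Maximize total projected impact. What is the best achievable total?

256

Taking the top-ratio projects first gives community garden for 208 (35 k$).
Replace community garden with 2×bridge inspection: the trade gains 48 net, giving 256 at 44 k$.
The spare 7 k$ is too small for any remaining project, and no exchange beats 256.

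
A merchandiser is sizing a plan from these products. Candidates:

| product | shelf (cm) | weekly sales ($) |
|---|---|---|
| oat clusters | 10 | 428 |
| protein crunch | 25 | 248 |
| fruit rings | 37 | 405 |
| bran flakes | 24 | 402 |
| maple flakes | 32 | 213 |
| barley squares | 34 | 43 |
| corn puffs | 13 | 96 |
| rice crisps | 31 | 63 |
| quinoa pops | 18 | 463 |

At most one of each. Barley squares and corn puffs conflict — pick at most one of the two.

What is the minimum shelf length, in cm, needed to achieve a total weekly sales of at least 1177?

52

Minimise cm subject to total weekly sales ≥ 1177.
oat clusters + bran flakes + quinoa pops reaches 1293 using 52 cm.
Any bundle with less than 52 cm falls short of 1177.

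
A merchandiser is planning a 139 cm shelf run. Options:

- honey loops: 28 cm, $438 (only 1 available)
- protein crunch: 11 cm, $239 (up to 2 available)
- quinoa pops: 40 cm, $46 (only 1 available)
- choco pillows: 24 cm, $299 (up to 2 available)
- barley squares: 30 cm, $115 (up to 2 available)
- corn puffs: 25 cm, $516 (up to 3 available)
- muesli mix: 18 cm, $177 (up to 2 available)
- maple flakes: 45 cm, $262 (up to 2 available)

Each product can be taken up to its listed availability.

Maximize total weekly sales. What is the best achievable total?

2524

Greedy by ratio would take honey loops + 2×protein crunch + 3×corn puffs: 125 cm used, total 2464.
Dropping protein crunch frees 11 cm; slotting in choco pillows (24 cm) lifts the total to 2524 at 138 cm.
The spare 1 cm is too small for any remaining product, and no exchange beats 2524.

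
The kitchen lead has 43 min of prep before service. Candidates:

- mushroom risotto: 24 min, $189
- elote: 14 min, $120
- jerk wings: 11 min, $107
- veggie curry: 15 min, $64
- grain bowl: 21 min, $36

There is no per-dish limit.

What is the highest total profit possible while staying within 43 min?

360

The ratio heuristic lands on 3×jerk wings (321) but leaves 10 min idle.
Replace 3×jerk wings with 3×elote: the trade gains 39 net, giving 360 at 42 min.
The spare 1 min is too small for any remaining dish, and no exchange beats 360.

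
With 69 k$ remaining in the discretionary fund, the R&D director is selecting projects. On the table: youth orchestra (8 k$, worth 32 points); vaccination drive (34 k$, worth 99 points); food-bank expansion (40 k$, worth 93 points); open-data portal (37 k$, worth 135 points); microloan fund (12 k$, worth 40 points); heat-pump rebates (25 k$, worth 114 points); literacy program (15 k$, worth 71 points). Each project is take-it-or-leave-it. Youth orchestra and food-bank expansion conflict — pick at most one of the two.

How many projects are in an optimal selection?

4

Optimal total is 257.
For example youth orchestra + microloan fund + heat-pump rebates + literacy program achieves it, using 60 k$.
Every optimal selection uses 4 projects.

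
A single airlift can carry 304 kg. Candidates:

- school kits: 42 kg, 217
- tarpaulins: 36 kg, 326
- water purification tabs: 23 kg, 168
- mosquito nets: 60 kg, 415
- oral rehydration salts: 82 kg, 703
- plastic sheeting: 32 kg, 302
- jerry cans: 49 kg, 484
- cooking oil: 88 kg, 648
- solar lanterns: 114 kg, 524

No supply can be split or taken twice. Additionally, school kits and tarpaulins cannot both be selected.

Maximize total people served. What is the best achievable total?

Tarpaulins + oral rehydration salts + plastic sheeting + jerry cans + cooking oil uses 287 of the 304 kg and totals 2463.
Next best is water purification tabs + mosquito nets + oral rehydration salts + jerry cans + cooking oil at 2418 (302 kg) — short by 45.

2463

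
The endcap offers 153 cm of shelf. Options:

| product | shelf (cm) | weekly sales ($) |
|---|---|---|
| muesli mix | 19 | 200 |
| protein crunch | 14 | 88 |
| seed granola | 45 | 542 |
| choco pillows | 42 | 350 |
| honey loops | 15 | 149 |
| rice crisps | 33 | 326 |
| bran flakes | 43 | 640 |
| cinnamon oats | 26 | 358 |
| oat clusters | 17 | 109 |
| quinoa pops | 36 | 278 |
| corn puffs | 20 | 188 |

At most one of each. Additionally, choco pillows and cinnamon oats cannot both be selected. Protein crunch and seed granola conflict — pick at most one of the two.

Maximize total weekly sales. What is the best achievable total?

Greedy by ratio would take muesli mix + seed granola + honey loops + bran flakes + cinnamon oats: 148 cm used, total 1889.
Dropping honey loops frees 15 cm; slotting in corn puffs (20 cm) lifts the total to 1928 at 153 cm.

1928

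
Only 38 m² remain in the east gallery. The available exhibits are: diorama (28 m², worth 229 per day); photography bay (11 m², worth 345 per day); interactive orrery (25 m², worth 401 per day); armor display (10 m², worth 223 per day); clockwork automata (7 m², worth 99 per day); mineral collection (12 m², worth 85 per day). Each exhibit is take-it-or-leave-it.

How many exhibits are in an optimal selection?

The maximum expected visitors within 38 m² is 746.
For example photography bay + interactive orrery achieves it, using 36 m².
Every optimal selection uses 2 exhibits.

2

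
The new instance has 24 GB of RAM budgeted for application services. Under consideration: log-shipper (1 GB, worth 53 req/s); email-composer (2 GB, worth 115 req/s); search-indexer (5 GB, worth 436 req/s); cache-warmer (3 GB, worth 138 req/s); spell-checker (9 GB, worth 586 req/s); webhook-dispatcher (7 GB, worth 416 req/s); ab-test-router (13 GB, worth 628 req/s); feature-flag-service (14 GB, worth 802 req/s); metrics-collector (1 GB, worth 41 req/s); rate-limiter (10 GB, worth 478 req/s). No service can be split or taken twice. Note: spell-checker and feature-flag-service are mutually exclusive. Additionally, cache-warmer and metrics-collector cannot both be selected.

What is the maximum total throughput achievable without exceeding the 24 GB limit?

The ratio ordering already packs tightly: log-shipper + email-composer + search-indexer + spell-checker + webhook-dispatcher, 24 GB, 1606.
The closest alternative, email-composer + search-indexer + spell-checker + webhook-dispatcher + metrics-collector, reaches only 1594.

1606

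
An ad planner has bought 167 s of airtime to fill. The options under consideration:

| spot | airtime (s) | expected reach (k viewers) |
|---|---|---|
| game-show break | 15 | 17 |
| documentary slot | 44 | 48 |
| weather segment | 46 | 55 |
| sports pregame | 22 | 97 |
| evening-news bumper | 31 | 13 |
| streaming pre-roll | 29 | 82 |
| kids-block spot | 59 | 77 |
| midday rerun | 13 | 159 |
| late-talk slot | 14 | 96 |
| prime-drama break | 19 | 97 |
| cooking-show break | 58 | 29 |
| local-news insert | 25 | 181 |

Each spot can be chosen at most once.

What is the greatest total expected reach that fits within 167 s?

Ranking by ratio (expected reach/s): midday rerun 12.23, local-news insert 7.24, late-talk slot 6.86, prime-drama break 5.11.
Taking the top-ratio spots first gives game-show break + sports pregame + streaming pre-roll + midday rerun + late-talk slot + prime-drama break + local-news insert for 729 (137 s).
Dropping game-show break frees 15 s; slotting in documentary slot (44 s) lifts the total to 760 at 166 s.
Nothing else within 167 s beats 760.

760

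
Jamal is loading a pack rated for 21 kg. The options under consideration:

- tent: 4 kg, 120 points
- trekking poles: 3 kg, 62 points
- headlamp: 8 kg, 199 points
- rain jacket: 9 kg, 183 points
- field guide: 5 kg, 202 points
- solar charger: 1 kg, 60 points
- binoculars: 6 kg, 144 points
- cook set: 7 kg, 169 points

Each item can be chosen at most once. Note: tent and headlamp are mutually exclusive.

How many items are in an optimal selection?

4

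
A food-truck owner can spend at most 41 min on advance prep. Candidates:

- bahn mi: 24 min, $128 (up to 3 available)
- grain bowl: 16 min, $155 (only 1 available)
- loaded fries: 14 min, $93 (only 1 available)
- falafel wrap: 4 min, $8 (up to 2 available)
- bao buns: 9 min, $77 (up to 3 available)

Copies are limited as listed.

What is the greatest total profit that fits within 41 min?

325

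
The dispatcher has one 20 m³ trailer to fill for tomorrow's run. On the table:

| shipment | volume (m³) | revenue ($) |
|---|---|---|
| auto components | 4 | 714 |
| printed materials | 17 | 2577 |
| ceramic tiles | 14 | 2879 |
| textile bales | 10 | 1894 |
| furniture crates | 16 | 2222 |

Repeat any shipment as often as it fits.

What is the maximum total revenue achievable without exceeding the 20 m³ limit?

3788

The ratio heuristic lands on auto components + ceramic tiles (3593) but leaves 2 m³ idle.
Replace auto components and ceramic tiles with 2×textile bales: the trade gains 195 net, giving 3788 at 20 m³.
Nothing else within 20 m³ beats 3788.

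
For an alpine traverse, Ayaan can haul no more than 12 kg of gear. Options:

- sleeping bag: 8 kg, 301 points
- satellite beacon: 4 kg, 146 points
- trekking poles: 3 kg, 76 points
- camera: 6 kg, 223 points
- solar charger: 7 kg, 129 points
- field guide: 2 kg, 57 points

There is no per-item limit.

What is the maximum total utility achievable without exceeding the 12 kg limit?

Best packing: sleeping bag + satellite beacon — 12 kg, 447 total.
Nothing else within 12 kg beats 447.

447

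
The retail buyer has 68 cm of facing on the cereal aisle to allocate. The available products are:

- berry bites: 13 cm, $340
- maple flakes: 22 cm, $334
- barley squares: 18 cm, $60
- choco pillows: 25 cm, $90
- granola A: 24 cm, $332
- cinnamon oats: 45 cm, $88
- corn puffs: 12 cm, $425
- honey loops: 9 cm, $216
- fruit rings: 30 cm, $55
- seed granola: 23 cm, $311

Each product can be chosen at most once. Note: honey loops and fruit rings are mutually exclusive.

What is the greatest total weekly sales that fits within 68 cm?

1315

Taking berry bites + maple flakes + corn puffs + honey loops: 56 cm used, 1315 in weekly sales.
Runner-up berry bites + granola A + corn puffs + honey loops tops out at 1313.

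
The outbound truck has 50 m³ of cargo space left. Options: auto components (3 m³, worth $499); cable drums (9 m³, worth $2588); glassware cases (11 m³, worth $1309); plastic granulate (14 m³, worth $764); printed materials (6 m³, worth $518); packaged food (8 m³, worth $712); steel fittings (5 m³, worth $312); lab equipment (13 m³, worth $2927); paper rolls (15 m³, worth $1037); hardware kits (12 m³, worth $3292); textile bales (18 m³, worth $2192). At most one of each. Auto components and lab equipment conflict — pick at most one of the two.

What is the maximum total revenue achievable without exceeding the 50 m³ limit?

By revenue per m³: cable drums 287.56, hardware kits 274.33, lab equipment 225.15, auto components 166.33 lead.
Cable drums + glassware cases + steel fittings + lab equipment + hardware kits uses 50 of the 50 m³ and totals 10428.
Nothing else feasible within 50 m³ beats 10428.

10428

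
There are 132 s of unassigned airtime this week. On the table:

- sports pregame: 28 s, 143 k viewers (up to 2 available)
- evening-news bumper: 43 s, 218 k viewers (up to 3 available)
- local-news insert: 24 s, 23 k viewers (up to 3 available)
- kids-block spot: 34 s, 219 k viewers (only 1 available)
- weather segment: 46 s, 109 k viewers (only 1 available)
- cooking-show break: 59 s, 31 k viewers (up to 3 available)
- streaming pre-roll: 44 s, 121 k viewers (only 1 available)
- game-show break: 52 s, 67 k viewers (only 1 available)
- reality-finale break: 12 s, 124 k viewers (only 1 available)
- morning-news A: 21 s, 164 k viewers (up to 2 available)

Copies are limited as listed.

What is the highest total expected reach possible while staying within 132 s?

By expected reach per s: reality-finale break 10.33, morning-news A 7.81, kids-block spot 6.44, sports pregame 5.11 lead.
Filling by ratio: sports pregame + kids-block spot + reality-finale break + 2×morning-news A for 814, with 16 s left unused.
Replace sports pregame with evening-news bumper: the trade gains 75 net, giving 889 at 131 s.
That's the maximum — no swap from here does better than 889.

889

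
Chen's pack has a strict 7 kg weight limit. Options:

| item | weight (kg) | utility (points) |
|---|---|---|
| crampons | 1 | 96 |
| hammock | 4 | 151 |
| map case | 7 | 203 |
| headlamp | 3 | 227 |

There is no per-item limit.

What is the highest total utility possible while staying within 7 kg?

672

By utility per kg: crampons 96.00, headlamp 75.67, hammock 37.75 lead.
Best packing: 7×crampons — 7 kg, 672 total.
Nothing else within 7 kg beats 672.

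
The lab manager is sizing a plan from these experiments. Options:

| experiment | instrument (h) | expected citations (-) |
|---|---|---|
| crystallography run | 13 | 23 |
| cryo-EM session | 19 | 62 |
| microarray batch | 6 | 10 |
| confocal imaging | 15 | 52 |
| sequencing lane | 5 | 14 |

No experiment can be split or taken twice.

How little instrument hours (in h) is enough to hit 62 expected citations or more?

19

Need the lightest bundle worth ≥ 62.
cryo-EM session: 62 expected citations at 19 h.
Any bundle with less than 19 h falls short of 62.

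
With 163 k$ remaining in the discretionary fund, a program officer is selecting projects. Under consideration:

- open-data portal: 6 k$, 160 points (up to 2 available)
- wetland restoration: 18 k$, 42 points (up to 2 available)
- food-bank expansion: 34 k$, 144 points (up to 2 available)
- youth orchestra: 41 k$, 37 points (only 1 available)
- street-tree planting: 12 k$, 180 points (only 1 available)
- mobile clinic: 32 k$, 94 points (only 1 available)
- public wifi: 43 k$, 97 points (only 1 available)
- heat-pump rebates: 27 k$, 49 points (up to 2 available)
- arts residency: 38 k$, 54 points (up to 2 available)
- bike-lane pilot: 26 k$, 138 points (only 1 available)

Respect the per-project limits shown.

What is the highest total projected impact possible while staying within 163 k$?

By projected impact per k$: open-data portal 26.67, street-tree planting 15.00, bike-lane pilot 5.31 lead.
Filling by ratio: 2×open-data portal + 2×food-bank expansion + street-tree planting + mobile clinic + bike-lane pilot for 1020, with 13 k$ left unused.
The 32 k$ tied up in mobile clinic is better spent on public wifi — total rises to 1023 (161 k$).
No other feasible combination exceeds 1023.

1023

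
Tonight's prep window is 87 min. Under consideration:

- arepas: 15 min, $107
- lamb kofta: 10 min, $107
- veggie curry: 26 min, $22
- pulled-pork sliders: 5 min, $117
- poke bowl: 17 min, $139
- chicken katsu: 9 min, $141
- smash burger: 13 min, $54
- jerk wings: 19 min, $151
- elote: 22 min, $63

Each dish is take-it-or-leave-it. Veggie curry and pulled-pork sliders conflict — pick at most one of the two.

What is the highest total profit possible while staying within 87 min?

Ranking by ratio (profit/min): pulled-pork sliders 23.40, chicken katsu 15.67, lamb kofta 10.70, poke bowl 8.18.
Taking arepas + lamb kofta + pulled-pork sliders + poke bowl + chicken katsu + jerk wings: 75 min used, 762 in profit.

762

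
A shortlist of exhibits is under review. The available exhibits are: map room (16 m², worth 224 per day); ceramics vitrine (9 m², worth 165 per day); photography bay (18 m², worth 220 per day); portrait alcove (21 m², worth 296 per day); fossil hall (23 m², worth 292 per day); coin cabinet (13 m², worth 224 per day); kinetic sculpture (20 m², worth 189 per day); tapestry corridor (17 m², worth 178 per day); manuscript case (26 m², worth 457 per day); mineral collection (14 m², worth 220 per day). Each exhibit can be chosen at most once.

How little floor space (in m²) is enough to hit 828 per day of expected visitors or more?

48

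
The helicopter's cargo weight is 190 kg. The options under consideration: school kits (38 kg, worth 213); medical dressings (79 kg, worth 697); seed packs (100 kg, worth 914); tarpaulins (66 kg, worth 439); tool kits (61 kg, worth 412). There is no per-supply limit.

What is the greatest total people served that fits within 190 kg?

1611

The ratio ordering already packs tightly: medical dressings + seed packs, 179 kg, 1611.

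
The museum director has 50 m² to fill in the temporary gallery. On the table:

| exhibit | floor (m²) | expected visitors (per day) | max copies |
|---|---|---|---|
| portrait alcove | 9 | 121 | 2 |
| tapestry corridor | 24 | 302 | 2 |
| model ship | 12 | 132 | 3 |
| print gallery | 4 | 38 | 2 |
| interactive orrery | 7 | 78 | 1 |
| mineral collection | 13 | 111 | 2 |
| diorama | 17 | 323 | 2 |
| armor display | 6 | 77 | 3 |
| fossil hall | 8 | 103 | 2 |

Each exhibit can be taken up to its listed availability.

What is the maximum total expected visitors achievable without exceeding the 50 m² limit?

852

Filling by ratio: portrait alcove + 2×diorama + armor display for 844, with 1 m² left unused.
Replace portrait alcove and armor display with 2×fossil hall: the trade gains 8 net, giving 852 at 50 m².
Every other selection either busts 50 m² or exceeds an availability limit or fails to beat 852.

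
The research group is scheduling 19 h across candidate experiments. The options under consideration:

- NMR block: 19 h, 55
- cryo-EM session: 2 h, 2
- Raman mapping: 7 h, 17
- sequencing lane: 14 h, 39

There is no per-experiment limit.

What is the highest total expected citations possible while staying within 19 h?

Best packing: NMR block — 19 h, 55 total.
That's the maximum — no swap from here does better than 55.

55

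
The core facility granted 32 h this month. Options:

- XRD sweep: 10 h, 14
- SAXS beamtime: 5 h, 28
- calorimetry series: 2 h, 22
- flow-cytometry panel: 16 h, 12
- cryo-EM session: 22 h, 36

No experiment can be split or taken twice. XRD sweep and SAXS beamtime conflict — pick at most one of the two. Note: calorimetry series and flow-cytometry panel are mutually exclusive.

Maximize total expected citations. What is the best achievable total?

86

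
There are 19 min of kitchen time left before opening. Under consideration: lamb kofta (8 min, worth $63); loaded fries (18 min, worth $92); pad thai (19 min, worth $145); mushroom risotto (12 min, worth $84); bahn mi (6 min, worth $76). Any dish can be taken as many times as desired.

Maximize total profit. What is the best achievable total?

3×bahn mi uses 18 of the 19 min and totals 228.

228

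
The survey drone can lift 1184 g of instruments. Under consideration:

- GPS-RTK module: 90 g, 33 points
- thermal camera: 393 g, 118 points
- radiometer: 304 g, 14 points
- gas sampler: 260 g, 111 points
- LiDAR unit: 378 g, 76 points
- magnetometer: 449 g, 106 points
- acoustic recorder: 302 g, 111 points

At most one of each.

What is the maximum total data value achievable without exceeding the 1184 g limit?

373

Ranking by ratio (data value/g): gas sampler 0.43, acoustic recorder 0.37, GPS-RTK module 0.37, thermal camera 0.30.
The ratio ordering already packs tightly: GPS-RTK module + thermal camera + gas sampler + acoustic recorder, 1045 g, 373.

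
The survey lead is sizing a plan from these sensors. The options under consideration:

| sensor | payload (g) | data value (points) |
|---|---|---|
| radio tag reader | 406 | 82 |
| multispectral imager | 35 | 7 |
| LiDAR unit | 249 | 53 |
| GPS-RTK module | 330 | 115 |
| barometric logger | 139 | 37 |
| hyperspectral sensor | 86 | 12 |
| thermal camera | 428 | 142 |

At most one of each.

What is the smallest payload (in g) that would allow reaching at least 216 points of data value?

Minimise g subject to total data value ≥ 216.
Taking GPS-RTK module + thermal camera gives 257 (≥ 216) for 758 g.
No combination under 758 g hits 216.

758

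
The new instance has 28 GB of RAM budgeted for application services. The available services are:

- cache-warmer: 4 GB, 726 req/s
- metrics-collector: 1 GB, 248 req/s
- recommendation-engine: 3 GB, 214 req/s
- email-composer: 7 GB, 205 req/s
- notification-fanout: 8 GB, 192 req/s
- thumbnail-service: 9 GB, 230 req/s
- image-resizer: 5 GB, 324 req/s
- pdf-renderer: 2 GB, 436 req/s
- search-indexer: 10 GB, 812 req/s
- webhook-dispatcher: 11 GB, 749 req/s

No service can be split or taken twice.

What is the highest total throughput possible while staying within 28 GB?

Ranking by ratio (throughput/GB): metrics-collector 248.00, pdf-renderer 218.00, cache-warmer 181.50.
Greedy by ratio would take cache-warmer + metrics-collector + recommendation-engine + image-resizer + pdf-renderer + search-indexer: 25 GB used, total 2760.
Replace recommendation-engine and image-resizer with webhook-dispatcher: the trade gains 211 net, giving 2971 at 28 GB.
Every other selection either busts 28 GB or fails to beat 2971.

2971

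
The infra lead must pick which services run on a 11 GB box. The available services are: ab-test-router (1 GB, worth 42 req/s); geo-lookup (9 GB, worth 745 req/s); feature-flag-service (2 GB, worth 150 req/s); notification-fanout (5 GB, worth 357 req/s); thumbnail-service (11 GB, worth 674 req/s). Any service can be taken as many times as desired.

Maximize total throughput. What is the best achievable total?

Geo-lookup + feature-flag-service uses 11 of the 11 GB and totals 895.
Every other selection either busts 11 GB or fails to beat 895.

895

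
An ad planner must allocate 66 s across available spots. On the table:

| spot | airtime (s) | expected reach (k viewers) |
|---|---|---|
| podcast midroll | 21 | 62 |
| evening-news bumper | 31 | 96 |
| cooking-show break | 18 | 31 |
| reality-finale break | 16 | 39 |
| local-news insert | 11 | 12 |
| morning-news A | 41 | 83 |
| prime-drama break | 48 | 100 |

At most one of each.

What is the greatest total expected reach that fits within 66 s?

170

Taking podcast midroll + evening-news bumper + local-news insert: 63 s used, 170 in expected reach.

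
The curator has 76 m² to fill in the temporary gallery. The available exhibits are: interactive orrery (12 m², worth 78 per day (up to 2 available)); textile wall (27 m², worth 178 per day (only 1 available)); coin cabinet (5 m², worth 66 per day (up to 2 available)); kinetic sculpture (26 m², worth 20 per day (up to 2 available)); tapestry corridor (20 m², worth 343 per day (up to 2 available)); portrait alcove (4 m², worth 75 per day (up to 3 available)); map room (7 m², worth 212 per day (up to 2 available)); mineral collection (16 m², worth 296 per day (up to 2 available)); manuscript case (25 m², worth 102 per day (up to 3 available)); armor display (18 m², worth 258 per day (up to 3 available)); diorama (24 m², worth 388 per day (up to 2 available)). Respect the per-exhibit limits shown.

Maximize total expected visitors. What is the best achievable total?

1509

Density check — map room 30.29, portrait alcove 18.75, mineral collection 18.50 are the best per m².
A density-first pass picks 3×portrait alcove + 2×map room + 2×mineral collection + armor display — 1499 at 76 m².
The 22 m² tied up in portrait alcove and armor display is better spent on tapestry corridor — total rises to 1509 (74 m²).
The spare 2 m² is too small for any remaining exhibit, and no exchange beats 1509.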